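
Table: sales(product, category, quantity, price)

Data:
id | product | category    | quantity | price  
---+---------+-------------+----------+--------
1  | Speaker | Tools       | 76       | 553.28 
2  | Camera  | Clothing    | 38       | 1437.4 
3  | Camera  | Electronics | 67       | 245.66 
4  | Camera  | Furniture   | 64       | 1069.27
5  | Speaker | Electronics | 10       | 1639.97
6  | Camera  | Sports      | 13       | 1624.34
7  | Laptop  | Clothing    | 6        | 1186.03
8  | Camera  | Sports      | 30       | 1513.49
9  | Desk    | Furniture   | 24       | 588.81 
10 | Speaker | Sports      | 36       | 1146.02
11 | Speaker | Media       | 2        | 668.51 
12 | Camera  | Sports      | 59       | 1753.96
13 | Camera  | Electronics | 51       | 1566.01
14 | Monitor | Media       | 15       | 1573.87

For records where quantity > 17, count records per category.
SELECT category, COUNT(*)
FROM sales
WHERE quantity > 17
GROUP BY category

Note: WHERE filters rows before grouping.

Result:
  Clothing: 1
  Electronics: 2
  Furniture: 2
  Sports: 3
  Tools: 1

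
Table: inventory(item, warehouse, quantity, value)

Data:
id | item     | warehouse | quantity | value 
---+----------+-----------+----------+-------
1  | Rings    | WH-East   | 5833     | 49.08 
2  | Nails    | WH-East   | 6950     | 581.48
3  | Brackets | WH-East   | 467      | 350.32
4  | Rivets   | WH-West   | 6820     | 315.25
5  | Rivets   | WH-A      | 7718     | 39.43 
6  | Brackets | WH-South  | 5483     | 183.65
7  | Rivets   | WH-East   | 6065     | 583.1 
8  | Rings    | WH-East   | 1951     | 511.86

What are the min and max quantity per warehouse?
SELECT warehouse, MIN(quantity), MAX(quantity)
FROM inventory
GROUP BY warehouse

Result:
  WH-A: min=7718, max=7718
  WH-East: min=467, max=6950
  WH-South: min=5483, max=5483
  WH-West: min=6820, max=6820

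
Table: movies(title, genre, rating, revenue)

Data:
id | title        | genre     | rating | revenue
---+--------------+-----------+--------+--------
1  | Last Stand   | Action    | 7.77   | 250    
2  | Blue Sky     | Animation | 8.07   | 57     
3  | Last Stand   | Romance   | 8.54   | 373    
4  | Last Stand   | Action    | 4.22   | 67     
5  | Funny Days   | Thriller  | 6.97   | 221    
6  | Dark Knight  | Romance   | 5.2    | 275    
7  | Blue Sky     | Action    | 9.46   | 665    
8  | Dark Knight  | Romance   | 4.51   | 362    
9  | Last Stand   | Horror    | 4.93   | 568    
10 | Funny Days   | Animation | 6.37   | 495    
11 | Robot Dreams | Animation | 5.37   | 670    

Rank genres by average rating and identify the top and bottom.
SELECT genre, AVG(rating)
FROM movies
GROUP BY genre
ORDER BY AVG(rating)

All groups:
  Horror: 4.93
  Romance: 6.08
  Animation: 6.60
  Thriller: 6.97
  Action: 7.15

Highest: Action (7.15)
Lowest: Horror (4.93)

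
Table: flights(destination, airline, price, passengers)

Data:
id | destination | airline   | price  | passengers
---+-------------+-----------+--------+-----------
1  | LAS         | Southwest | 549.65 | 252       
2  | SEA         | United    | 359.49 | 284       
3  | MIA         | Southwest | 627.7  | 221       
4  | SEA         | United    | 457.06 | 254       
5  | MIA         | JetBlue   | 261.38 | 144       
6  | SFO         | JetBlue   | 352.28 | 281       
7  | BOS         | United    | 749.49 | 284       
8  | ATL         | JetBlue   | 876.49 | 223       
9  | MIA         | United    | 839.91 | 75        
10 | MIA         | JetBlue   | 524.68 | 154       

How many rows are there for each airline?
SELECT airline, COUNT(*) as count
FROM flights
GROUP BY airline

Result:
  JetBlue: 4
  Southwest: 2
  United: 4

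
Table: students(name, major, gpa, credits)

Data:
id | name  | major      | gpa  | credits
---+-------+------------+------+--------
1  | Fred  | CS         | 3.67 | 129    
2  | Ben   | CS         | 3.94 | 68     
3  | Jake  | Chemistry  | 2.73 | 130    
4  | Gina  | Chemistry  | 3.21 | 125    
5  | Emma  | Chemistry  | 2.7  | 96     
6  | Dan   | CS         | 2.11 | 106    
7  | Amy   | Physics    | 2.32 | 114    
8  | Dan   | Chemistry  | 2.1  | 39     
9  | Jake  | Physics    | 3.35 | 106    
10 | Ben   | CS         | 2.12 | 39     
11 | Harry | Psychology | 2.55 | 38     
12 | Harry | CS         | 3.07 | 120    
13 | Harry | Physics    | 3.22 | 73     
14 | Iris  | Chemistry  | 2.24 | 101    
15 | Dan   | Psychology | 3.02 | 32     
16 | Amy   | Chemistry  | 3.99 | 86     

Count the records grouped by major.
SELECT major, COUNT(*) as count
FROM students
GROUP BY major

Result:
  CS: 5
  Chemistry: 6
  Physics: 3
  Psychology: 2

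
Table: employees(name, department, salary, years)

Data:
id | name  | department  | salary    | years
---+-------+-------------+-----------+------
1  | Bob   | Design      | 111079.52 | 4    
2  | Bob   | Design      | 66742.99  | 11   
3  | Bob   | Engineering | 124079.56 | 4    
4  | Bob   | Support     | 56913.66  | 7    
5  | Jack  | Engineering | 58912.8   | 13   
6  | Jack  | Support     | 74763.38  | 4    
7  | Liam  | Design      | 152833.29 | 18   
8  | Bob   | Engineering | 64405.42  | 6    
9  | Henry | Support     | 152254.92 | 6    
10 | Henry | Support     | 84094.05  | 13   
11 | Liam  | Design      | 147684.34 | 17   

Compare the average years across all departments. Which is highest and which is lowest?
SELECT department, AVG(years)
FROM employees
GROUP BY department
ORDER BY AVG(years)

All groups:
  Support: 7.50
  Engineering: 7.67
  Design: 12.50

Highest: Design (12.50)
Lowest: Support (7.50)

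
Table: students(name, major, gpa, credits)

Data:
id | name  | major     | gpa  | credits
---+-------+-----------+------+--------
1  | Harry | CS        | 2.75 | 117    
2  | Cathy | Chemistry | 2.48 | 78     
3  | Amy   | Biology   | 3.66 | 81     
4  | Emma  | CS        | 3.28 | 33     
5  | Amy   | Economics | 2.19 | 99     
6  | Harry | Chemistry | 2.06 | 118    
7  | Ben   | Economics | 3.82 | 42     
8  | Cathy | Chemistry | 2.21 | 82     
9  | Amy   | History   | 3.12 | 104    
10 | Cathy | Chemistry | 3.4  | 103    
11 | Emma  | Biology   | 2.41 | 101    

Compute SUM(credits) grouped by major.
SELECT major, SUM(credits) as result
FROM students
GROUP BY major

Result:
  Biology: 182
  CS: 150
  Chemistry: 381
  Economics: 141
  History: 104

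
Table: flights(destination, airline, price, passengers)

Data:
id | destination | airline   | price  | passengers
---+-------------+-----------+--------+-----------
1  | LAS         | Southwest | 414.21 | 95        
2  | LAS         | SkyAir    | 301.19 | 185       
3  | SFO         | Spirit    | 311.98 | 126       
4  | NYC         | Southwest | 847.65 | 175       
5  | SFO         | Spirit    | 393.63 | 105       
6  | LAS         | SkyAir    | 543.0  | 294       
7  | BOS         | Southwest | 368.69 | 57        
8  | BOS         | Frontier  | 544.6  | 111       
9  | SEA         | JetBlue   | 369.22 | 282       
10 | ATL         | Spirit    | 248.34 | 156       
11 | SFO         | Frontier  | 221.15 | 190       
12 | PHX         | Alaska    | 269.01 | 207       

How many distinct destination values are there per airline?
SELECT airline, COUNT(DISTINCT destination)
FROM flights
GROUP BY airline

Result:
  Alaska: 1 distinct
  Frontier: 2 distinct
  JetBlue: 1 distinct
  SkyAir: 1 distinct
  Southwest: 3 distinct
  Spirit: 2 distinct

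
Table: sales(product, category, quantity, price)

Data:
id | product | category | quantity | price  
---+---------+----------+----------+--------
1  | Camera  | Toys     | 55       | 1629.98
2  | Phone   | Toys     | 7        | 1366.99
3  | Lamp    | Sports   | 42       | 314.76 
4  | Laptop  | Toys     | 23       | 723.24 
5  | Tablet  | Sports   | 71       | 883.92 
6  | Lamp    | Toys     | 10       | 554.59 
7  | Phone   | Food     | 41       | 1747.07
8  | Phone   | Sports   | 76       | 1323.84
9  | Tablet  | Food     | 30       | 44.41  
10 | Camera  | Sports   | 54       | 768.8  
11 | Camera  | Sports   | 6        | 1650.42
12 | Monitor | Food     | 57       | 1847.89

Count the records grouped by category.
SELECT category, COUNT(*) as count
FROM sales
GROUP BY category

Result:
  Food: 3
  Sports: 5
  Toys: 4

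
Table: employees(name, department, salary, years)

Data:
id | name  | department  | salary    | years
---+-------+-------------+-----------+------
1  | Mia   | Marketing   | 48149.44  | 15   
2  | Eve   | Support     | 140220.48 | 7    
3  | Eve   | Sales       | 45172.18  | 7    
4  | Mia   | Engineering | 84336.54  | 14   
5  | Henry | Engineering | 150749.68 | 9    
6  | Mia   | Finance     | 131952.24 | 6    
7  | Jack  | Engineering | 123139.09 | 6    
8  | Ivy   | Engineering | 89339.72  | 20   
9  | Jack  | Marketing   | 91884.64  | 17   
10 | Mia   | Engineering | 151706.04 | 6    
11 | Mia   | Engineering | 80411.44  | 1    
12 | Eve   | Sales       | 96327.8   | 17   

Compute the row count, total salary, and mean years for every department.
SELECT department,
       COUNT(*) as cnt,
       SUM(salary) as total_salary,
       AVG(years) as avg_years
FROM employees
GROUP BY department

Result:
  Engineering: 6 records, 679682.51 total salary, 9.33 avg years
  Finance: 1 records, 131952.24 total salary, 6.00 avg years
  Marketing: 2 records, 140034.08 total salary, 16.00 avg years
  Sales: 2 records, 141499.98 total salary, 12.00 avg years
  Support: 1 records, 140220.48 total salary, 7.00 avg years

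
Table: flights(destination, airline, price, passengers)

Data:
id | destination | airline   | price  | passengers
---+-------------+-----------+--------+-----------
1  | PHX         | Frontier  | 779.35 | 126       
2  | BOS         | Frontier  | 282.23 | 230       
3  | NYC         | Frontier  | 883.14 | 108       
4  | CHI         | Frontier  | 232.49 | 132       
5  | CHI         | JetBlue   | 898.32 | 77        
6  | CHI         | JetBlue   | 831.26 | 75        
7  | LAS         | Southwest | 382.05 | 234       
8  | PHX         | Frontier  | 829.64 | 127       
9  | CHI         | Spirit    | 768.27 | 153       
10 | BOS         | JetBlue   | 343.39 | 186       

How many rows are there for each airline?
SELECT airline, COUNT(*) as count
FROM flights
GROUP BY airline

Result:
  Frontier: 5
  JetBlue: 3
  Southwest: 1
  Spirit: 1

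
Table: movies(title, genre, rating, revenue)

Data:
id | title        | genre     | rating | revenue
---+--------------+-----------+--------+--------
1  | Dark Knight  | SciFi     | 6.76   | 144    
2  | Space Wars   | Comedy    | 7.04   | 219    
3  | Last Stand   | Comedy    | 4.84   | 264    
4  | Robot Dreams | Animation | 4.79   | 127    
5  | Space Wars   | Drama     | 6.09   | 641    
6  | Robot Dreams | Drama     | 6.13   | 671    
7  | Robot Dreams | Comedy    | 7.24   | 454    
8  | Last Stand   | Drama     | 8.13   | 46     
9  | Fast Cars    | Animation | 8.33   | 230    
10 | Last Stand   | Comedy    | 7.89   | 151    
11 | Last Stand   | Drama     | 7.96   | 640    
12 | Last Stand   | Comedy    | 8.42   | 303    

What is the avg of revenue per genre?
SELECT genre, AVG(revenue) as result
FROM movies
GROUP BY genre

Result:
  Animation: 178.50
  Comedy: 278.20
  Drama: 499.50
  SciFi: 144.00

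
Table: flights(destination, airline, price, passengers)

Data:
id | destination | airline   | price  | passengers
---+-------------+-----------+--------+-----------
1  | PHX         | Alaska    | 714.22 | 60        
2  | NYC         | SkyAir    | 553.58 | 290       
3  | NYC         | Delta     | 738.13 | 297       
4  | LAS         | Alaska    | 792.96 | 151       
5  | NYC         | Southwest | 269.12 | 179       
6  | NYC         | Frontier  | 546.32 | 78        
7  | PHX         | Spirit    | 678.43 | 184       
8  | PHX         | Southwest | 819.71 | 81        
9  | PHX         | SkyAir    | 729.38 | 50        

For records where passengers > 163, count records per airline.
SELECT airline, COUNT(*)
FROM flights
WHERE passengers > 163
GROUP BY airline

Note: WHERE filters rows before grouping.

Result:
  Delta: 1
  SkyAir: 1
  Southwest: 1
  Spirit: 1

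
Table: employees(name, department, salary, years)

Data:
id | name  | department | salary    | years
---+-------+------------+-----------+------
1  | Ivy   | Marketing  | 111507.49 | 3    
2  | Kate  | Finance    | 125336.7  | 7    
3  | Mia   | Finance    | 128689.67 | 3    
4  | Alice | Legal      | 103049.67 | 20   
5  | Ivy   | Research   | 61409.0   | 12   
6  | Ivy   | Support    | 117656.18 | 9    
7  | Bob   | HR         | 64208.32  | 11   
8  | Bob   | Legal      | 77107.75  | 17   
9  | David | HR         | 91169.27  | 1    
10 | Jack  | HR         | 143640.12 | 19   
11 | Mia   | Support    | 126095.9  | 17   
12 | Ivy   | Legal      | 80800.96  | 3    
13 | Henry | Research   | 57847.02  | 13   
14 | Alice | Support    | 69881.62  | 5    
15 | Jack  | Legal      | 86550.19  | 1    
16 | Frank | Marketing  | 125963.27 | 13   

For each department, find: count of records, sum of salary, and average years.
SELECT department,
       COUNT(*) as cnt,
       SUM(salary) as total_salary,
       AVG(years) as avg_years
FROM employees
GROUP BY department

Result:
  Finance: 2 records, 254026.37 total salary, 5.00 avg years
  HR: 3 records, 299017.71 total salary, 10.33 avg years
  Legal: 4 records, 347508.57 total salary, 10.25 avg years
  Marketing: 2 records, 237470.76 total salary, 8.00 avg years
  Research: 2 records, 119256.02 total salary, 12.50 avg years
  Support: 3 records, 313633.70 total salary, 10.33 avg years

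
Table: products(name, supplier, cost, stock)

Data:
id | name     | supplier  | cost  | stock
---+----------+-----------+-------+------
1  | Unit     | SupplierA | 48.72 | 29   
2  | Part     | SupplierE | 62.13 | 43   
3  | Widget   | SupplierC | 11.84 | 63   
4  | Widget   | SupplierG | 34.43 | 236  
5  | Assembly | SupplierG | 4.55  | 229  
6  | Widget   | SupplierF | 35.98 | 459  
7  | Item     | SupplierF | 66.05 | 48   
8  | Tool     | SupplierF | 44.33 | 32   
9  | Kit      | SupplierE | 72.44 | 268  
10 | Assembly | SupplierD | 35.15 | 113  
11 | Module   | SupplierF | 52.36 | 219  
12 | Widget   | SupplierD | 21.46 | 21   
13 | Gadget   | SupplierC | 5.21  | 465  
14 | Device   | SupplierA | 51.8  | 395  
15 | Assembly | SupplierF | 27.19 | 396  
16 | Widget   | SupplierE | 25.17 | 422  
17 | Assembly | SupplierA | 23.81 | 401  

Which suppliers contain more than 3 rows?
SELECT supplier, COUNT(*) as cnt
FROM products
GROUP BY supplier
HAVING COUNT(*) > 3

Result:
  SupplierF: 5

Note: HAVING filters groups after aggregation, WHERE filters rows before.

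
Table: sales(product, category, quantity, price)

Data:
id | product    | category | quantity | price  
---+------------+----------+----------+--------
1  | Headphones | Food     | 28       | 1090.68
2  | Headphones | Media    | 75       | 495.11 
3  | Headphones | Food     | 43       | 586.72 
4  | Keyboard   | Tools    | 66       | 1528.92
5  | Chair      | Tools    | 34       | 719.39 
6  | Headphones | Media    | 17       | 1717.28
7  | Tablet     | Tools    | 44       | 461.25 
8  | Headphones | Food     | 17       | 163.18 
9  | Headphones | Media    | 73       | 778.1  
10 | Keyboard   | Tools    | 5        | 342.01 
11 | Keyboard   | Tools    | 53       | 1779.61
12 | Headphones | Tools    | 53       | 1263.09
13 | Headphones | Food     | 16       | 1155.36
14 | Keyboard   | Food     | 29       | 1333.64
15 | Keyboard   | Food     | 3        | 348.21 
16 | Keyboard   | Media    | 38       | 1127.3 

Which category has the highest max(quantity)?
SELECT category, MAX(quantity) as val
FROM sales
GROUP BY category
ORDER BY val DESC
LIMIT 1

Result: Media with max(quantity) = 75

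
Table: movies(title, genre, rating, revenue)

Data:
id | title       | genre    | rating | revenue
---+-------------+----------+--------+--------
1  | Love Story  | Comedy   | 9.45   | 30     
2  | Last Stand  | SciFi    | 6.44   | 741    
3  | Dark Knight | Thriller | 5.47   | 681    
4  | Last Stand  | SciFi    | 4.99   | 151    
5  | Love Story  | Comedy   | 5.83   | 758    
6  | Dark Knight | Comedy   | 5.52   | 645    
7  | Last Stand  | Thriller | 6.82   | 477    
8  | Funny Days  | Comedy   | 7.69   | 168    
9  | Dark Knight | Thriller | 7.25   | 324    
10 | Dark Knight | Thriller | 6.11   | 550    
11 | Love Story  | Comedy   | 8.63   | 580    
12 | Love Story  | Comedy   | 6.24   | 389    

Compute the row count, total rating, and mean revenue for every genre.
SELECT genre,
       COUNT(*) as cnt,
       SUM(rating) as total_rating,
       AVG(revenue) as avg_revenue
FROM movies
GROUP BY genre

Result:
  Comedy: 6 records, 43.36 total rating, 428.33 avg revenue
  SciFi: 2 records, 11.43 total rating, 446.00 avg revenue
  Thriller: 4 records, 25.65 total rating, 508.00 avg revenue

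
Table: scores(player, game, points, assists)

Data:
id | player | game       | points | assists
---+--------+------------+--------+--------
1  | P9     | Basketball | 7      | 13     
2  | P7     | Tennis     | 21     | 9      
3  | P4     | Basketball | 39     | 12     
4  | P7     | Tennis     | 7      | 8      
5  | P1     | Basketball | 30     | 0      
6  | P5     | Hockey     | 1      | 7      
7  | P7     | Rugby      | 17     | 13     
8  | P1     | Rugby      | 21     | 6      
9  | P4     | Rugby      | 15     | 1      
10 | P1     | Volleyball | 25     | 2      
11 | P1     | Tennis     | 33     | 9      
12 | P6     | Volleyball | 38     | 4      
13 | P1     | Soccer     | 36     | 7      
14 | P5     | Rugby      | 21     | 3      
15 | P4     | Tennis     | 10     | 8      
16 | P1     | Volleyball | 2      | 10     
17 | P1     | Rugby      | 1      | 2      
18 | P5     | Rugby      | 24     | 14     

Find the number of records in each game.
SELECT game, COUNT(*) as count
FROM scores
GROUP BY game

Result:
  Basketball: 3
  Hockey: 1
  Rugby: 6
  Soccer: 1
  Tennis: 4
  Volleyball: 3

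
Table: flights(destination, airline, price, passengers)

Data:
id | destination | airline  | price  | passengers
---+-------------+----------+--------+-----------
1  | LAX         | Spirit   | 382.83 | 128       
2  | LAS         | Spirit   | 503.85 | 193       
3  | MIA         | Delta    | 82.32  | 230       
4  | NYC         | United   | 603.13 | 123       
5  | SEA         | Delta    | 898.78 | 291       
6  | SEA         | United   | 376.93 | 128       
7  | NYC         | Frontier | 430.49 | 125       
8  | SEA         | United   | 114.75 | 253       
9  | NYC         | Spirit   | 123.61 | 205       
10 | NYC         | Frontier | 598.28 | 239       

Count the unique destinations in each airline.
SELECT airline, COUNT(DISTINCT destination)
FROM flights
GROUP BY airline

Result:
  Delta: 2 distinct
  Frontier: 1 distinct
  Spirit: 3 distinct
  United: 2 distinct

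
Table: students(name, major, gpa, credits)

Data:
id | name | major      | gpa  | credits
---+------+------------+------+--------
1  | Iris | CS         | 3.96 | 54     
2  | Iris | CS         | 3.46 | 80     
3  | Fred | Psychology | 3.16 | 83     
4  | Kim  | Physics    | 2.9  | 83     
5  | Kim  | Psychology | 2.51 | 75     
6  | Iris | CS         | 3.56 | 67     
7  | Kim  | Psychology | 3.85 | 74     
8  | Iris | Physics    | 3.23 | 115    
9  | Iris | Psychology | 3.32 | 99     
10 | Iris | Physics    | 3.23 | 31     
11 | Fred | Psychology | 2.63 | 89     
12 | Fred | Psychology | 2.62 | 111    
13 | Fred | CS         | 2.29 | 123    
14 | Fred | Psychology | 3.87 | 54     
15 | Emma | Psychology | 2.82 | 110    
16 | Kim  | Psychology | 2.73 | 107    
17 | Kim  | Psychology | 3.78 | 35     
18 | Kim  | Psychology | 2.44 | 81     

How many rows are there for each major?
SELECT major, COUNT(*) as count
FROM students
GROUP BY major

Result:
  CS: 4
  Physics: 3
  Psychology: 11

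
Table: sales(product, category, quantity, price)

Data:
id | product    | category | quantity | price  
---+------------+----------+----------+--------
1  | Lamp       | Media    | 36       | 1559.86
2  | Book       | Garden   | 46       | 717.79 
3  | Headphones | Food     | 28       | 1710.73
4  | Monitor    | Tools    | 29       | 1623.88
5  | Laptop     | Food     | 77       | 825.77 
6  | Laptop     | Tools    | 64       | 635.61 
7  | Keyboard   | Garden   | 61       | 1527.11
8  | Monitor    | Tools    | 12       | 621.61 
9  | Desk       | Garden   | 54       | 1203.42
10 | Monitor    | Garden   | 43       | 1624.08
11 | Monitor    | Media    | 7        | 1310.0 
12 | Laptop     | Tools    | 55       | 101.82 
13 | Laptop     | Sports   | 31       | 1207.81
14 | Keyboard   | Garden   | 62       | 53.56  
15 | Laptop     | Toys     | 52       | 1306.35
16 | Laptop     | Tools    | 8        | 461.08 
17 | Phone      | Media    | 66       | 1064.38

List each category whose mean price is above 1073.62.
SELECT category, AVG(price)
FROM sales
GROUP BY category
HAVING AVG(price) > 1073.62

Result:
  Food: avg=1268.25
  Media: avg=1311.41
  Sports: avg=1207.81
  Toys: avg=1306.35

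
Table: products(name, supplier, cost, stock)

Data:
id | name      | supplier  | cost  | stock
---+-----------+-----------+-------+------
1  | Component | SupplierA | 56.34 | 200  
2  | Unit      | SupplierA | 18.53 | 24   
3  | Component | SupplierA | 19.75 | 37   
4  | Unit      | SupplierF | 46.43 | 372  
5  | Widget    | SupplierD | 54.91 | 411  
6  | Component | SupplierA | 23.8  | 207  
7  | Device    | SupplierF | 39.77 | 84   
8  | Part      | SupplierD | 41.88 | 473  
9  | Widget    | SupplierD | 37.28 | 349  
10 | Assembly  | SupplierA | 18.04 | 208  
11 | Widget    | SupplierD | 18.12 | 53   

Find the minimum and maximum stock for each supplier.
SELECT supplier, MIN(stock), MAX(stock)
FROM products
GROUP BY supplier

Result:
  SupplierA: min=24, max=208
  SupplierD: min=53, max=473
  SupplierF: min=84, max=372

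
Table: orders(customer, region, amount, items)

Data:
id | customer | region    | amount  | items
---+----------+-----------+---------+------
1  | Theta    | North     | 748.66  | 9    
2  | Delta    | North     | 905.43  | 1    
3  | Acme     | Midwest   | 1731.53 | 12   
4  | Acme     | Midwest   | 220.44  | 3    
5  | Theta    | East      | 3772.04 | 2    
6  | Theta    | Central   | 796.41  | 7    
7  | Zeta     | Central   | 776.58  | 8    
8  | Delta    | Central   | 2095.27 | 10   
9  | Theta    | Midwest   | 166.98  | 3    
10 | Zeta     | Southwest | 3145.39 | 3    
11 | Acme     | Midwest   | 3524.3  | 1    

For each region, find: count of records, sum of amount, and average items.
SELECT region,
       COUNT(*) as cnt,
       SUM(amount) as total_amount,
       AVG(items) as avg_items
FROM orders
GROUP BY region

Result:
  Central: 3 records, 3668.26 total amount, 8.33 avg items
  East: 1 records, 3772.04 total amount, 2.00 avg items
  Midwest: 4 records, 5643.25 total amount, 4.75 avg items
  North: 2 records, 1654.09 total amount, 5.00 avg items
  Southwest: 1 records, 3145.39 total amount, 3.00 avg items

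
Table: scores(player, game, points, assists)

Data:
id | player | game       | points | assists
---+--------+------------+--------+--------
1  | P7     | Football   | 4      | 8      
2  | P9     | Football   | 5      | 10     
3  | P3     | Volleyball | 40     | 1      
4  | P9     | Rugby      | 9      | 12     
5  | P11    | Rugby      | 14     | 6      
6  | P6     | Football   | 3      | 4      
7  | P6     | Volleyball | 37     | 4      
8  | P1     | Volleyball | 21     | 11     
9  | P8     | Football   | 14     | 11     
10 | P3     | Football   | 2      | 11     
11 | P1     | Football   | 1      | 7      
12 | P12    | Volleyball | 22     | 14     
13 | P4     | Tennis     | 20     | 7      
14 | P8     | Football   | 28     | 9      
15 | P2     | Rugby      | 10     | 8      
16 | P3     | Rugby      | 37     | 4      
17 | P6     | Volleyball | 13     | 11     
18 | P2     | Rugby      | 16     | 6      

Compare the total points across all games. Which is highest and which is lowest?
SELECT game, SUM(points)
FROM scores
GROUP BY game
ORDER BY SUM(points)

All groups:
  Tennis: 20
  Football: 57
  Rugby: 86
  Volleyball: 133

Highest: Volleyball (133)
Lowest: Tennis (20)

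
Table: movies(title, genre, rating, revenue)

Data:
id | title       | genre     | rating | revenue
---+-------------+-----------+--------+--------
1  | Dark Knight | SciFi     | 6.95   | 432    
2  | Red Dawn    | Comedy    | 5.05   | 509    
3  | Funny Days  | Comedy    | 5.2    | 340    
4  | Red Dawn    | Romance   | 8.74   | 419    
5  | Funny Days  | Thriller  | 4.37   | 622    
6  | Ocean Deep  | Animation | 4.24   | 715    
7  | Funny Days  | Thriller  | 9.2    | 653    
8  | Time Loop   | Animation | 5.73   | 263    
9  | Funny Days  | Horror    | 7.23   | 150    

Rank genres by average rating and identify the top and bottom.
SELECT genre, AVG(rating)
FROM movies
GROUP BY genre
ORDER BY AVG(rating)

All groups:
  Animation: 4.99
  Comedy: 5.13
  Thriller: 6.79
  SciFi: 6.95
  Horror: 7.23
  Romance: 8.74

Highest: Romance (8.74)
Lowest: Animation (4.99)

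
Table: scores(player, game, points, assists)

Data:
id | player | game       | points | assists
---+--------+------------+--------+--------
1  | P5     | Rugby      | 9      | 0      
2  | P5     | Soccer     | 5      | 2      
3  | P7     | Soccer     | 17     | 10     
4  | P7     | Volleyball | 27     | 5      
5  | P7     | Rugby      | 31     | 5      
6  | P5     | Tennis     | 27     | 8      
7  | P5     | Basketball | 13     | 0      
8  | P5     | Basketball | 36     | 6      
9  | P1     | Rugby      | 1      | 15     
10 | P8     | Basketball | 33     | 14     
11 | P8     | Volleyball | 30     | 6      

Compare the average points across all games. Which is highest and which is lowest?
SELECT game, AVG(points)
FROM scores
GROUP BY game
ORDER BY AVG(points)

All groups:
  Soccer: 11.00
  Rugby: 13.67
  Tennis: 27.00
  Basketball: 27.33
  Volleyball: 28.50

Highest: Volleyball (28.50)
Lowest: Soccer (11.00)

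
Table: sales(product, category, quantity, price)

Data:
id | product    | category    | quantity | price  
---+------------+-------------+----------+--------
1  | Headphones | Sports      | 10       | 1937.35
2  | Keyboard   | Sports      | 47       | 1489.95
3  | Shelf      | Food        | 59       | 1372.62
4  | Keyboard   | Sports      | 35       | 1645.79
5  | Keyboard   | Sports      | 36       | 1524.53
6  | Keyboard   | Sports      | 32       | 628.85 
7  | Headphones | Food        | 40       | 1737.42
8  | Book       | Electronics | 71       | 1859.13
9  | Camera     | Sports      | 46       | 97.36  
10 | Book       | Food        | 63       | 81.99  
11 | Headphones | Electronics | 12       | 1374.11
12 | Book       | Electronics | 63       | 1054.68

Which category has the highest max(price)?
SELECT category, MAX(price) as val
FROM sales
GROUP BY category
ORDER BY val DESC
LIMIT 1

Result: Sports with max(price) = 1937.35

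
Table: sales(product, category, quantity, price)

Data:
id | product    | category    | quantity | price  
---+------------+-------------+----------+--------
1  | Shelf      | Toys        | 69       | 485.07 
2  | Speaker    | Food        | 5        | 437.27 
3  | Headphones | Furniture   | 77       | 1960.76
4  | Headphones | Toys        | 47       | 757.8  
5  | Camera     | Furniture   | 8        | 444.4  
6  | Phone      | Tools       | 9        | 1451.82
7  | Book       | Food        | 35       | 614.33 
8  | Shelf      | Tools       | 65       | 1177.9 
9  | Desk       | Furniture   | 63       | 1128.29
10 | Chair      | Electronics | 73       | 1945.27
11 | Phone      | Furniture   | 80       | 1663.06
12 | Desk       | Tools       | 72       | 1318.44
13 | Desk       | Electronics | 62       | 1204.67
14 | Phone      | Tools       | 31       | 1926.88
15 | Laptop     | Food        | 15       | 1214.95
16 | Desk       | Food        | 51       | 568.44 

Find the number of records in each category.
SELECT category, COUNT(*) as count
FROM sales
GROUP BY category

Result:
  Electronics: 2
  Food: 4
  Furniture: 4
  Tools: 4
  Toys: 2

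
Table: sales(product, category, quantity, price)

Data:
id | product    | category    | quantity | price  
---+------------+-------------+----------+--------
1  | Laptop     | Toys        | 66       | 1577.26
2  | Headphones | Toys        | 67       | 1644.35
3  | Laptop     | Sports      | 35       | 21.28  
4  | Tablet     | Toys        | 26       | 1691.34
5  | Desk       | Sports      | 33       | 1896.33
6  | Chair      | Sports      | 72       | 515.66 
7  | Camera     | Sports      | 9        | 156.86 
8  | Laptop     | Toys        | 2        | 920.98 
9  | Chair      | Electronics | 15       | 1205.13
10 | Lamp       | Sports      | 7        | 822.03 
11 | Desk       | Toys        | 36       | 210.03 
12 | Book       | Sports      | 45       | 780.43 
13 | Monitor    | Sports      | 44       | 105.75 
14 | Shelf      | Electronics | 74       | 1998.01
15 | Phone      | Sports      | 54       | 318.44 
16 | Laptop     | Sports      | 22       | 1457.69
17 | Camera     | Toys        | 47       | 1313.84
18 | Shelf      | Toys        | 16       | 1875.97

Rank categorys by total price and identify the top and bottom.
SELECT category, SUM(price)
FROM sales
GROUP BY category
ORDER BY SUM(price)

All groups:
  Electronics: 3203.14
  Sports: 6074.47
  Toys: 9233.77

Highest: Toys (9233.77)
Lowest: Electronics (3203.14)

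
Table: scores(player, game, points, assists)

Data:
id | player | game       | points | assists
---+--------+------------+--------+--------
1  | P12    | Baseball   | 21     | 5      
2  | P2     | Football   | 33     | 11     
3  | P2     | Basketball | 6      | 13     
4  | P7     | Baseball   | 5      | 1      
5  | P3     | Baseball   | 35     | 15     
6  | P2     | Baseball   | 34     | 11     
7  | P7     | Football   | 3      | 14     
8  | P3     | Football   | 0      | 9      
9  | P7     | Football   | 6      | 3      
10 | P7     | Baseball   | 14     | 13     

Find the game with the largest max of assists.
SELECT game, MAX(assists) as val
FROM scores
GROUP BY game
ORDER BY val DESC
LIMIT 1

Result: Baseball with max(assists) = 15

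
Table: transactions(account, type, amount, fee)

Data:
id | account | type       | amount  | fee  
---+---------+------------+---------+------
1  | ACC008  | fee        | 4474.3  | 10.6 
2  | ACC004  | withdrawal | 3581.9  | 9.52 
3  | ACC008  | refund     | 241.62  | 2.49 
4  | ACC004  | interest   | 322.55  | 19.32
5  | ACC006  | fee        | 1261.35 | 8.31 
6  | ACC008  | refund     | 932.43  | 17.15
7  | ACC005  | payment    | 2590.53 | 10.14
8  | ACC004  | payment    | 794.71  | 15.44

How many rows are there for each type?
SELECT type, COUNT(*) as count
FROM transactions
GROUP BY type

Result:
  fee: 2
  interest: 1
  payment: 2
  refund: 2
  withdrawal: 1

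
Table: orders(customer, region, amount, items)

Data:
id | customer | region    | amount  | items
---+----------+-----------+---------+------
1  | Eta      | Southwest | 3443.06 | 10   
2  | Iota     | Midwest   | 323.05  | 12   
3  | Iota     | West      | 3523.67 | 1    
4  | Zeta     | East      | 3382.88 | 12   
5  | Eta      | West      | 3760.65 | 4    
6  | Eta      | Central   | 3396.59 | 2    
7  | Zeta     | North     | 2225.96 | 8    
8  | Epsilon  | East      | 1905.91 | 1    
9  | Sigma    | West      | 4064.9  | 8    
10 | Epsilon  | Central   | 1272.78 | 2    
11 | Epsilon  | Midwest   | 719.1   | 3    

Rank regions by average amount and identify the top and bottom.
SELECT region, AVG(amount)
FROM orders
GROUP BY region
ORDER BY AVG(amount)

All groups:
  Midwest: 521.08
  North: 2225.96
  Central: 2334.69
  East: 2644.40
  Southwest: 3443.06
  West: 3783.07

Highest: West (3783.07)
Lowest: Midwest (521.08)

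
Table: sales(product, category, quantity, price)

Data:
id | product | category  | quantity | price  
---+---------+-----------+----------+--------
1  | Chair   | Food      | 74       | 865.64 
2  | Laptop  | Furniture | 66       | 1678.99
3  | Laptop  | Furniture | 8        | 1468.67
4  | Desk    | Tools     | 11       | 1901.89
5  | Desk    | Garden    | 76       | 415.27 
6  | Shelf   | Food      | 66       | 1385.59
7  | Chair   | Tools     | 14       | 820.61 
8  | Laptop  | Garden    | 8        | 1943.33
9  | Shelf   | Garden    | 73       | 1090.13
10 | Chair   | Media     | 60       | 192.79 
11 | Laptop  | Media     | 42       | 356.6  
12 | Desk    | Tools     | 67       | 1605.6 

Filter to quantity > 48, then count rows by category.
SELECT category, COUNT(*)
FROM sales
WHERE quantity > 48
GROUP BY category

Note: WHERE filters rows before grouping.

Result:
  Food: 2
  Furniture: 1
  Garden: 2
  Media: 1
  Tools: 1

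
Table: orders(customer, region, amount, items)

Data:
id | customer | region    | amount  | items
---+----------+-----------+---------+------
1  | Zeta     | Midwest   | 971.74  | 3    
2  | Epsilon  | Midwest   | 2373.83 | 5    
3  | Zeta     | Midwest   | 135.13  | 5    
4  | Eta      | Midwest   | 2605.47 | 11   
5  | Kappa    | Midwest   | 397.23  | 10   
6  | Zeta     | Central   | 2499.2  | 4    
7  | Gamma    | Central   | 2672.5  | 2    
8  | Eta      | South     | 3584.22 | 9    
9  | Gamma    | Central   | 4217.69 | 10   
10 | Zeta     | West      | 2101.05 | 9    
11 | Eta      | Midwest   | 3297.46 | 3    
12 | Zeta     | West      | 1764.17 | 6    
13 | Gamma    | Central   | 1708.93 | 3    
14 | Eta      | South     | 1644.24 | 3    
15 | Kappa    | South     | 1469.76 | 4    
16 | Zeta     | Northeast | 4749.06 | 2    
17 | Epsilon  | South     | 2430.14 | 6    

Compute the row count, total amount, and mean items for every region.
SELECT region,
       COUNT(*) as cnt,
       SUM(amount) as total_amount,
       AVG(items) as avg_items
FROM orders
GROUP BY region

Result:
  Central: 4 records, 11098.32 total amount, 4.75 avg items
  Midwest: 6 records, 9780.86 total amount, 6.17 avg items
  Northeast: 1 records, 4749.06 total amount, 2.00 avg items
  South: 4 records, 9128.36 total amount, 5.50 avg items
  West: 2 records, 3865.22 total amount, 7.50 avg items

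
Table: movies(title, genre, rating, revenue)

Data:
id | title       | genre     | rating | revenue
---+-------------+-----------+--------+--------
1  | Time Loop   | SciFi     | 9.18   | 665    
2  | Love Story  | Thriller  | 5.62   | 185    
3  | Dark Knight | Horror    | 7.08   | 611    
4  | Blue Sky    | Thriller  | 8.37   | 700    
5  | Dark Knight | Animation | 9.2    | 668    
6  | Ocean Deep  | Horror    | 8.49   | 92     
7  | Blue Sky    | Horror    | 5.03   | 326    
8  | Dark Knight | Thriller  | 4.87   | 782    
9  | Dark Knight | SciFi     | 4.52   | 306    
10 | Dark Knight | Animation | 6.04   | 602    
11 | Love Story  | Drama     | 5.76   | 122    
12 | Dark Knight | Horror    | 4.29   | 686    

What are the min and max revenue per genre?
SELECT genre, MIN(revenue), MAX(revenue)
FROM movies
GROUP BY genre

Result:
  Animation: min=602, max=668
  Drama: min=122, max=122
  Horror: min=92, max=686
  SciFi: min=306, max=665
  Thriller: min=185, max=782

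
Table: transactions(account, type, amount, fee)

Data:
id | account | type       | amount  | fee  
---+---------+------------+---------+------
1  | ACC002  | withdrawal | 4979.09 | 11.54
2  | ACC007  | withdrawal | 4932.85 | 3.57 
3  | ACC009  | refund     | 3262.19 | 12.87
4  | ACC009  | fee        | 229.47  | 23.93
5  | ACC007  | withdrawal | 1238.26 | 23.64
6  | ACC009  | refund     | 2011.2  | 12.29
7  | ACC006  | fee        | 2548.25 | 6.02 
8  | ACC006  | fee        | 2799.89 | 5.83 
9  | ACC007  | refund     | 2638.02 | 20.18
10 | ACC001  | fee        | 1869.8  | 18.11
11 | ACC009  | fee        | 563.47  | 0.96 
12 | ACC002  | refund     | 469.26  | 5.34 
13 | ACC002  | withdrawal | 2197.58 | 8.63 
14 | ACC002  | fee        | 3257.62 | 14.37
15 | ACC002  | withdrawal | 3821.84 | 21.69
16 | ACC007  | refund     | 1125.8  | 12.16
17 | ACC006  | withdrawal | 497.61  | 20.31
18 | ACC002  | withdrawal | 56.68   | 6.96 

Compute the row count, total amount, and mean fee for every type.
SELECT type,
       COUNT(*) as cnt,
       SUM(amount) as total_amount,
       AVG(fee) as avg_fee
FROM transactions
GROUP BY type

Result:
  fee: 6 records, 11268.50 total amount, 11.54 avg fee
  refund: 5 records, 9506.47 total amount, 12.57 avg fee
  withdrawal: 7 records, 17723.91 total amount, 13.76 avg fee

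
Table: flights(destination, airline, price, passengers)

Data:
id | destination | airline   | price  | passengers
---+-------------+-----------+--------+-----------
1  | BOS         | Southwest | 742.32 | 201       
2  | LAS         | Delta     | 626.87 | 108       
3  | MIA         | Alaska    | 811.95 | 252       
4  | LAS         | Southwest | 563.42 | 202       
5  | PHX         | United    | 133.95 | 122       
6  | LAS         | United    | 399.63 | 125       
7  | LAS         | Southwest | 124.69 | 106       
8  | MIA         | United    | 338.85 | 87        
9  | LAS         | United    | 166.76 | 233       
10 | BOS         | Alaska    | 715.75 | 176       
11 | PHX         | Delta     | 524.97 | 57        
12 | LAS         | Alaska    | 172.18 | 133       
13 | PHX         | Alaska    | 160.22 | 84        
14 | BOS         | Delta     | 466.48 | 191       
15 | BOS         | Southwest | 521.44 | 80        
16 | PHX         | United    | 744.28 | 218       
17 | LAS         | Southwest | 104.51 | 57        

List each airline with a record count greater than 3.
SELECT airline, COUNT(*) as cnt
FROM flights
GROUP BY airline
HAVING COUNT(*) > 3

Result:
  Alaska: 4
  Southwest: 5
  United: 5

Note: HAVING filters groups after aggregation, WHERE filters rows before.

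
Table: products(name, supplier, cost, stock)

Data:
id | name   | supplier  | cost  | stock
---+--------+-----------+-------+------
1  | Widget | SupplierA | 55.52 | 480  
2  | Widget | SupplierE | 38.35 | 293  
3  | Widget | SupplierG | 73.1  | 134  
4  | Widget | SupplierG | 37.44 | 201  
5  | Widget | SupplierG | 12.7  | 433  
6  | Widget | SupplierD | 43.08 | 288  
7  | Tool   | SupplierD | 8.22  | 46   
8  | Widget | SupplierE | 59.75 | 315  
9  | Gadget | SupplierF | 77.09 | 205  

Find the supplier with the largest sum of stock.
SELECT supplier, SUM(stock) as val
FROM products
GROUP BY supplier
ORDER BY val DESC
LIMIT 1

Result: SupplierG with sum(stock) = 768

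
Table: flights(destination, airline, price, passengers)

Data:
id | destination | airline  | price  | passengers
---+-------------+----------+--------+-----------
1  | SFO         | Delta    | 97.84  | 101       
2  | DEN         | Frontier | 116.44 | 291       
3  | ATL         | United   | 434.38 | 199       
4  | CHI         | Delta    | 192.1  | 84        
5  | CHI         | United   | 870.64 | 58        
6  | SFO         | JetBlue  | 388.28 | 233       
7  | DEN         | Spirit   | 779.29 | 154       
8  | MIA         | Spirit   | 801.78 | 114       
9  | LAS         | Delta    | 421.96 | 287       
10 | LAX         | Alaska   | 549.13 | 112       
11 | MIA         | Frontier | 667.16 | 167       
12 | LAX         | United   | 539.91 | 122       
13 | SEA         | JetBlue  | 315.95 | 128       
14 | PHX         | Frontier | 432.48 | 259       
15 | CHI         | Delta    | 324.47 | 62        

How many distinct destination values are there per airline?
SELECT airline, COUNT(DISTINCT destination)
FROM flights
GROUP BY airline

Result:
  Alaska: 1 distinct
  Delta: 3 distinct
  Frontier: 3 distinct
  JetBlue: 2 distinct
  Spirit: 2 distinct
  United: 3 distinct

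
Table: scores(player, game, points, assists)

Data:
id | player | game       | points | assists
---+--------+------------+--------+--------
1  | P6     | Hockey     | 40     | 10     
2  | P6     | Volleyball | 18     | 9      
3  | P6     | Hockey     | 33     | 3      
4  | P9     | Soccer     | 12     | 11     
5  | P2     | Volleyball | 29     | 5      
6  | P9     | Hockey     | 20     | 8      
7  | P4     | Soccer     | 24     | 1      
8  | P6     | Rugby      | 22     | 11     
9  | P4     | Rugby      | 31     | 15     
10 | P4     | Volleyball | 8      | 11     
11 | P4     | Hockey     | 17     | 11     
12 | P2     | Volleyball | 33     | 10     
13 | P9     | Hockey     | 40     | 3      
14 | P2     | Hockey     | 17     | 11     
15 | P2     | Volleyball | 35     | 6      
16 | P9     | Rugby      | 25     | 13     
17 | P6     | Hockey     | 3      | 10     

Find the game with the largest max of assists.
SELECT game, MAX(assists) as val
FROM scores
GROUP BY game
ORDER BY val DESC
LIMIT 1

Result: Rugby with max(assists) = 15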